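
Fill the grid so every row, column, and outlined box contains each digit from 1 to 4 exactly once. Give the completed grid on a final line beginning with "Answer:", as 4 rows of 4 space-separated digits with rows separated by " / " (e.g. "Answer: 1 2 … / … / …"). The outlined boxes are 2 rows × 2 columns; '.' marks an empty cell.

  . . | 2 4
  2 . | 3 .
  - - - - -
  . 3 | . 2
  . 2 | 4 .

Step 1. [r4c1∈{1}] nothing but 1 survives at r4c1 ⇒ r4c1=1.
Step 2. [r2c4∈{1}] r2c4 has the single candidate 1. So r2c4=1.
Step 3. [r3c1∈{4}] r3c1 has the single candidate 4. So r3c1=4.
Step 4. [r1c2∈{1}] r1c2's peers cover all but 1 ⇒ r1c2=1.
Step 5. [r1c1∈{3}] r1c1's peers cover all but 3 ⇒ r1c1=3.
Step 6. [r2c2∈{4}] only 4 remains possible at r2c2 ⇒ r2c2=4.
Step 7. [r4c4∈{3}] only 3 remains possible at r4c4. So r4c4=3.
Step 8. [r3c3∈{1}] only 1 remains possible at r3c3 ⇒ r3c3=1.

Answer: 3 1 2 4 / 2 4 3 1 / 4 3 1 2 / 1 2 4 3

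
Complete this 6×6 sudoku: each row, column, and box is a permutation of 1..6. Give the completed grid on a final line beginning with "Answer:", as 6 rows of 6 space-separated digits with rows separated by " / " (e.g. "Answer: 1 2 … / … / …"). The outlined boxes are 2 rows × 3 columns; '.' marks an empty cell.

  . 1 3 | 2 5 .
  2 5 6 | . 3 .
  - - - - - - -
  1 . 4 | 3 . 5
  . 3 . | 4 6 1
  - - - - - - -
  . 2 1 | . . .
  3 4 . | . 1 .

Step 1. [r5c1∈{5,6}] in col 1, 6 fits only at r5c1 ⇒ r5c1=6.
Step 2. [r2c6∈{4}] r2c6's peers cover all but 4, so r2c6=4.
Step 3. [r6c3∈{5}] r6c3 is down to just 5. So r6c3=5.
Step 4. [r6c4∈{6}] r6c4 is down to just 6. So r6c4=6.
Step 5. [r6c6∈{2}] r6c6 has the single candidate 2, so r6c6=2.
Step 6. [r1c1∈{4}] r1c1 has the single candidate 4. So r1c1=4.
Step 7. [r2c4∈{1}] r2c4's peers cover all but 1 ⇒ r2c4=1.
Step 8. [r4c1∈{5}] r4c1 is down to just 5 ⇒ r4c1=5.
Step 9. [r1c6∈{6}] r1c6 has the single candidate 6 ⇒ r1c6=6.
Step 10. [r3c2∈{6}] nothing but 6 survives at r3c2, so r3c2=6.
Step 11. [r3c5∈{2}] only 2 remains possible at r3c5. So r3c5=2.
Step 12. [r5c5∈{4}] only 4 remains possible at r5c5 ⇒ r5c5=4.
Step 13. [r5c6∈{3}] r5c6 is down to just 3 ⇒ r5c6=3.
Step 14. [r5c4∈{5}] nothing but 5 survives at r5c4 ⇒ r5c4=5.
Step 15. [r4c3∈{2}] r4c3 has the single candidate 2 ⇒ r4c3=2.

Answer: 4 1 3 2 5 6 / 2 5 6 1 3 4 / 1 6 4 3 2 5 / 5 3 2 4 6 1 / 6 2 1 5 4 3 / 3 4 5 6 1 2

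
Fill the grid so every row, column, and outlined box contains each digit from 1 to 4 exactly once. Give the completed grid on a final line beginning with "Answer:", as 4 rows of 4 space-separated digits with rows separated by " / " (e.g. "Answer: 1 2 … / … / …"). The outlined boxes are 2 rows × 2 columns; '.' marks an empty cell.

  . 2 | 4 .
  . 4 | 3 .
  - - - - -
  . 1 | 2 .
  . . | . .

Step 1. [r1c4∈{1}] only 1 remains possible at r1c4. So r1c4=1.
Step 2. [r4c2∈{3}] nothing but 3 survives at r4c2, so r4c2=3.
Step 3. [r3c1∈{4}] r3c1's peers cover all but 4. So r3c1=4.
Step 4. [r1c1∈{3}] r1c1's peers cover all but 3. So r1c1=3.
Step 5. [r4c3∈{1}] r4c3 is down to just 1 ⇒ r4c3=1.
Step 6. [r2c1∈{1}] r2c1 has the single candidate 1 ⇒ r2c1=1.
Step 7. [r4c4∈{4}] r4c4's peers cover all but 4. So r4c4=4.
Step 8. [r2c4∈{2}] r2c4 is down to just 2. So r2c4=2.
Step 9. [r4c1∈{2}] r4c1 has the single candidate 2, so r4c1=2.
Step 10. [r3c4∈{3}] r3c4 is down to just 3, so r3c4=3.

Answer: 3 2 4 1 / 1 4 3 2 / 4 1 2 3 / 2 3 1 4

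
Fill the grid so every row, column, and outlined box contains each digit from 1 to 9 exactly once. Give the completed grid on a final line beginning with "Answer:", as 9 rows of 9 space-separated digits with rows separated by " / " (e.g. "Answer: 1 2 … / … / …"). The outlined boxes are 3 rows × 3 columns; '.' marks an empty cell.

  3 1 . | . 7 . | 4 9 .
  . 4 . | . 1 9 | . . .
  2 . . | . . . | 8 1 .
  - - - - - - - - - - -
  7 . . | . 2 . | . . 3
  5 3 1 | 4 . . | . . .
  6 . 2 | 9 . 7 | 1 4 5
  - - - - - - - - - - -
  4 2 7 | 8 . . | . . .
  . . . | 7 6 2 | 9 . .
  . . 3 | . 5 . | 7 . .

Step 1. [r4c7∈{6}] r4c7 is down to just 6, so r4c7=6.
Step 2. [r4c8∈{8}] nothing but 8 survives at r4c8 ⇒ r4c8=8.
Step 3. [r9c2∈{6,8,9}] r9c2 is the only open cell in box 7 admitting 6, so r9c2=6.
Step 4. [r9c4∈{1}] r9c4's peers cover all but 1 ⇒ r9c4=1.
Step 5. [r1c6∈{5,6,8}] in box 2, 8 fits only at r1c6, so r1c6=8.
Step 6. [r8c8∈{3,5}] row 8 places 3 nowhere but r8c8, so r8c8=3.
Step 7. [r4c4∈{5}] r4c4's peers cover all but 5, so r4c4=5.
Step 8. [r1c3∈{5,6}] row 1 places 5 nowhere but r1c3. So r1c3=5.
Step 9. [r8c3∈{8}] nothing but 8 survives at r8c3, so r8c3=8.
Step 10. [r2c3∈{6}] r2c3's peers cover all but 6, so r2c3=6.
Step 11. [r9c8∈{2}] nothing but 2 survives at r9c8 ⇒ r9c8=2.
Step 12. [r3c6∈{3,4,5,6}] across row 3, 5 lands solely at r3c6, so r3c6=5.
Step 13. [r6c5∈{3,8}] across row 6, 3 lands solely at r6c5, so r6c5=3.
Step 14. [r2c7∈{2,3,5}] across col 7, 3 lands solely at r2c7 ⇒ r2c7=3.
Step 15. [r2c8∈{5,7}] row 2 places 5 nowhere but r2c8, so r2c8=5.
Step 16. [r2c9∈{2,7}] 7 has one home in row 2: r2c9, so r2c9=7.
Step 17. [r1c9∈{2,6}] across box 3, 2 lands solely at r1c9. So r1c9=2.
Step 18. [r7c9∈{1,6}] in row 7, 1 fits only at r7c9. So r7c9=1.
Step 19. [r4c2∈{9}] nothing but 9 survives at r4c2 ⇒ r4c2=9.
Step 20. [r3c4∈{3,6}] in row 3, 3 fits only at r3c4, so r3c4=3.
Step 21. [r9c9∈{4,8}] r9c9 is the only open cell in row 9 admitting 8 ⇒ r9c9=8.
Step 22. [r5c5∈{8}] r5c5's peers cover all but 8 ⇒ r5c5=8.
Step 23. [r7c7∈{5}] nothing but 5 survives at r7c7, so r7c7=5.
Step 24. [r4c6∈{1}] r4c6 has the single candidate 1, so r4c6=1.
Step 25. [r3c9∈{6}] nothing but 6 survives at r3c9, so r3c9=6.
Step 26. [r2c4∈{2}] r2c4 is down to just 2 ⇒ r2c4=2.
Step 27. [r7c5∈{9}] r7c5 has the single candidate 9 ⇒ r7c5=9.
Step 28. [r3c5∈{4}] r3c5's peers cover all but 4. So r3c5=4.
Step 29. [r4c3∈{4}] r4c3 has the single candidate 4 ⇒ r4c3=4.
Step 30. [r5c8∈{7}] nothing but 7 survives at r5c8 ⇒ r5c8=7.
Step 31. [r9c6∈{4}] r9c6 has the single candidate 4 ⇒ r9c6=4.
Step 32. [r7c8∈{6}] r7c8's peers cover all but 6, so r7c8=6.
Step 33. [r5c6∈{6}] r5c6 has the single candidate 6 ⇒ r5c6=6.
Step 34. [r3c2∈{7}] only 7 remains possible at r3c2, so r3c2=7.
Step 35. [r8c1∈{1}] r8c1 is down to just 1. So r8c1=1.
Step 36. [r7c6∈{3}] r7c6 has the single candidate 3. So r7c6=3.
Step 37. [r1c4∈{6}] r1c4 is down to just 6, so r1c4=6.
Step 38. [r6c2∈{8}] r6c2 is down to just 8. So r6c2=8.
Step 39. [r2c1∈{8}] nothing but 8 survives at r2c1. So r2c1=8.
Step 40. [r3c3∈{9}] only 9 remains possible at r3c3 ⇒ r3c3=9.
Step 41. [r9c1∈{9}] only 9 remains possible at r9c1, so r9c1=9.
Step 42. [r5c9∈{9}] only 9 remains possible at r5c9. So r5c9=9.
Step 43. [r8c9∈{4}] r8c9's peers cover all but 4 ⇒ r8c9=4.
Step 44. [r8c2∈{5}] r8c2 is down to just 5. So r8c2=5.
Step 45. [r5c7∈{2}] only 2 remains possible at r5c7 ⇒ r5c7=2.

Answer: 3 1 5 6 7 8 4 9 2 / 8 4 6 2 1 9 3 5 7 / 2 7 9 3 4 5 8 1 6 / 7 9 4 5 2 1 6 8 3 / 5 3 1 4 8 6 2 7 9 / 6 8 2 9 3 7 1 4 5 / 4 2 7 8 9 3 5 6 1 / 1 5 8 7 6 2 9 3 4 / 9 6 3 1 5 4 7 2 8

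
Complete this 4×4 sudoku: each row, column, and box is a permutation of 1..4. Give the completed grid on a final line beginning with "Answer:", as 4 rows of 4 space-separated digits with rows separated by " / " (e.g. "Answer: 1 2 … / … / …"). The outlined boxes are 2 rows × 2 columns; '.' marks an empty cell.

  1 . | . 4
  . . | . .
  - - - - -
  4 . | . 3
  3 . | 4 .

Step 1. [r2c1∈{2}] nothing but 2 survives at r2c1. So r2c1=2.
Step 2. [r4c4∈{1,2}] 2 has one home in col 4: r4c4 ⇒ r4c4=2.
Step 3. [r1c2∈{3}] r1c2's peers cover all but 3 ⇒ r1c2=3.
Step 4. [r3c3∈{1}] r3c3 has the single candidate 1. So r3c3=1.
Step 5. [r2c3∈{3}] r2c3 is down to just 3 ⇒ r2c3=3.
Step 6. [r3c2∈{2}] only 2 remains possible at r3c2, so r3c2=2.
Step 7. [r1c3∈{2}] only 2 remains possible at r1c3, so r1c3=2.
Step 8. [r4c2∈{1}] r4c2 is down to just 1, so r4c2=1.
Step 9. [r2c4∈{1}] only 1 remains possible at r2c4 ⇒ r2c4=1.
Step 10. [r2c2∈{4}] only 4 remains possible at r2c2 ⇒ r2c2=4.

Answer: 1 3 2 4 / 2 4 3 1 / 4 2 1 3 / 3 1 4 2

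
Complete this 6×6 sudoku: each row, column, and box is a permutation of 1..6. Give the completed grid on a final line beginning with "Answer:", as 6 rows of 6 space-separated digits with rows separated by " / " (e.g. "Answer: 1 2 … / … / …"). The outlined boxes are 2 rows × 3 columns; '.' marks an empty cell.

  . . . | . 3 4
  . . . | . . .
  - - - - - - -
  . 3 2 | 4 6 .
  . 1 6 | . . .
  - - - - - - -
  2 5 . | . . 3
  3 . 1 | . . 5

Step 1. [r2c6∈{1,2,6}] across col 6, 6 lands solely at r2c6. So r2c6=6.
Step 2. [r1c3∈{5}] nothing but 5 survives at r1c3. So r1c3=5.
Step 3. [r5c3∈{4}] nothing but 4 survives at r5c3 ⇒ r5c3=4.
Step 4. [r1c1∈{1,6}] across col 1, 6 lands solely at r1c1 ⇒ r1c1=6.
Step 5. [r1c4∈{1,2}] row 1 places 1 nowhere but r1c4, so r1c4=1.
Step 6. [r4c1∈{4,5}] row 4 places 4 nowhere but r4c1. So r4c1=4.
Step 7. [r4c4∈{2,3,5}] in row 4, 3 fits only at r4c4 ⇒ r4c4=3.
Step 8. [r2c4∈{2,5}] in col 4, 5 fits only at r2c4, so r2c4=5.
Step 9. [r2c5∈{2}] r2c5's peers cover all but 2. So r2c5=2.
Step 10. [r5c4∈{6}] r5c4 has the single candidate 6 ⇒ r5c4=6.
Step 11. [r6c2∈{6}] r6c2's peers cover all but 6, so r6c2=6.
Step 12. [r4c6∈{2}] r4c6's peers cover all but 2 ⇒ r4c6=2.
Step 13. [r4c5∈{5}] r4c5 is down to just 5. So r4c5=5.
Step 14. [r3c1∈{5}] r3c1's peers cover all but 5 ⇒ r3c1=5.
Step 15. [r3c6∈{1}] r3c6 has the single candidate 1 ⇒ r3c6=1.
Step 16. [r1c2∈{2}] r1c2 is down to just 2 ⇒ r1c2=2.
Step 17. [r2c1∈{1}] r2c1's peers cover all but 1 ⇒ r2c1=1.
Step 18. [r2c3∈{3}] r2c3's peers cover all but 3. So r2c3=3.
Step 19. [r6c4∈{2}] nothing but 2 survives at r6c4. So r6c4=2.
Step 20. [r5c5∈{1}] r5c5's peers cover all but 1, so r5c5=1.
Step 21. [r6c5∈{4}] r6c5 has the single candidate 4, so r6c5=4.
Step 22. [r2c2∈{4}] nothing but 4 survives at r2c2 ⇒ r2c2=4.

Answer: 6 2 5 1 3 4 / 1 4 3 5 2 6 / 5 3 2 4 6 1 / 4 1 6 3 5 2 / 2 5 4 6 1 3 / 3 6 1 2 4 5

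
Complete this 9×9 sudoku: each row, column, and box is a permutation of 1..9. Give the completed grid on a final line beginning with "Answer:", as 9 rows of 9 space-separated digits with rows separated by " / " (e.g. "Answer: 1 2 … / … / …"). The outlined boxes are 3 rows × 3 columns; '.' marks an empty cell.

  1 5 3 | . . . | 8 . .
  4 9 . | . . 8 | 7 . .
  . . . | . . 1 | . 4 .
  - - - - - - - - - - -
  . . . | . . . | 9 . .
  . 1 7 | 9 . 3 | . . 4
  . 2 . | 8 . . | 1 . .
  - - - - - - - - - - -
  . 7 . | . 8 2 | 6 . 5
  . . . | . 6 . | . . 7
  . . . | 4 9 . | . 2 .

Step 1. [r9c7∈{3}] only 3 remains possible at r9c7, so r9c7=3.
Step 2. [r8c6∈{5}] nothing but 5 survives at r8c6, so r8c6=5.
Step 3. [r7c3∈{1,4,9}] 4 has one home in row 7: r7c3 ⇒ r7c3=4.
Step 4. [r4c2∈{3,4,6,8}] 4 has one home in col 2: r4c2, so r4c2=4.
Step 5. [r3c9∈{2,3,6,9}] in row 3, 9 fits only at r3c9 ⇒ r3c9=9.
Step 6. [r1c8∈{6}] only 6 remains possible at r1c8. So r1c8=6.
Step 7. [r5c1∈{5,6,8}] r5c1 is the only open cell in row 5 admitting 6 ⇒ r5c1=6.
Step 8. [r1c9∈{2}] r1c9's peers cover all but 2. So r1c9=2.
Step 9. [r1c4∈{7}] only 7 remains possible at r1c4, so r1c4=7.
Step 10. [r8c2∈{3,8}] col 2 places 3 nowhere but r8c2. So r8c2=3.
Step 11. [r5c8∈{5,8}] r5c8 is the only open cell in row 5 admitting 8 ⇒ r5c8=8.
Step 12. [r3c7∈{5}] r3c7 is down to just 5. So r3c7=5.
Step 13. [r5c5∈{2,5}] across row 5, 5 lands solely at r5c5 ⇒ r5c5=5.
Step 14. [r9c9∈{1,8}] col 9 places 8 nowhere but r9c9 ⇒ r9c9=8.
Step 15. [r8c4∈{1}] r8c4 has the single candidate 1, so r8c4=1.
Step 16. [r7c1∈{9}] r7c1's peers cover all but 9. So r7c1=9.
Step 17. [r9c1∈{5}] nothing but 5 survives at r9c1, so r9c1=5.
Step 18. [r2c4∈{2,3,5,6}] 5 has one home in row 2: r2c4 ⇒ r2c4=5.
Step 19. [r3c4∈{2,3,6}] r3c4 is the only open cell in box 2 admitting 6 ⇒ r3c4=6.
Step 20. [r6c1∈{3}] only 3 remains possible at r6c1, so r6c1=3.
Step 21. [r4c1∈{8}] nothing but 8 survives at r4c1, so r4c1=8.
Step 22. [r6c9∈{6}] nothing but 6 survives at r6c9, so r6c9=6.
Step 23. [r9c6∈{7}] only 7 remains possible at r9c6 ⇒ r9c6=7.
Step 24. [r2c3∈{2,6}] 6 has one home in row 2: r2c3, so r2c3=6.
Step 25. [r2c5∈{2,3}] in row 2, 2 fits only at r2c5 ⇒ r2c5=2.
Step 26. [r8c3∈{2,8}] 8 has one home in row 8: r8c3. So r8c3=8.
Step 27. [r2c9∈{1,3}] 1 has one home in col 9: r2c9. So r2c9=1.
Step 28. [r6c6∈{4}] r6c6 has the single candidate 4, so r6c6=4.
Step 29. [r6c5∈{7}] only 7 remains possible at r6c5, so r6c5=7.
Step 30. [r4c8∈{3,5,7}] 7 has one home in row 4: r4c8. So r4c8=7.
Step 31. [r6c3∈{5,9}] 9 has one home in row 6: r6c3 ⇒ r6c3=9.
Step 32. [r3c1∈{2,7}] 7 has one home in row 3: r3c1. So r3c1=7.
Step 33. [r8c7∈{4}] r8c7's peers cover all but 4, so r8c7=4.
Step 34. [r6c8∈{5}] nothing but 5 survives at r6c8 ⇒ r6c8=5.
Step 35. [r4c9∈{3}] r4c9's peers cover all but 3, so r4c9=3.
Step 36. [r3c5∈{3}] r3c5 is down to just 3, so r3c5=3.
Step 37. [r1c6∈{9}] r1c6's peers cover all but 9 ⇒ r1c6=9.
Step 38. [r9c2∈{6}] r9c2 has the single candidate 6, so r9c2=6.
Step 39. [r4c6∈{6}] r4c6 is down to just 6. So r4c6=6.
Step 40. [r5c7∈{2}] r5c7 has the single candidate 2 ⇒ r5c7=2.
Step 41. [r8c8∈{9}] only 9 remains possible at r8c8 ⇒ r8c8=9.
Step 42. [r3c2∈{8}] nothing but 8 survives at r3c2 ⇒ r3c2=8.
Step 43. [r4c5∈{1}] r4c5 is down to just 1 ⇒ r4c5=1.
Step 44. [r4c3∈{5}] r4c3 is down to just 5 ⇒ r4c3=5.
Step 45. [r7c4∈{3}] only 3 remains possible at r7c4. So r7c4=3.
Step 46. [r2c8∈{3}] only 3 remains possible at r2c8, so r2c8=3.
Step 47. [r3c3∈{2}] only 2 remains possible at r3c3, so r3c3=2.
Step 48. [r4c4∈{2}] nothing but 2 survives at r4c4 ⇒ r4c4=2.
Step 49. [r7c8∈{1}] only 1 remains possible at r7c8 ⇒ r7c8=1.
Step 50. [r9c3∈{1}] only 1 remains possible at r9c3, so r9c3=1.
Step 51. [r1c5∈{4}] r1c5 is down to just 4 ⇒ r1c5=4.
Step 52. [r8c1∈{2}] r8c1 is down to just 2. So r8c1=2.

Answer: 1 5 3 7 4 9 8 6 2 / 4 9 6 5 2 8 7 3 1 / 7 8 2 6 3 1 5 4 9 / 8 4 5 2 1 6 9 7 3 / 6 1 7 9 5 3 2 8 4 / 3 2 9 8 7 4 1 5 6 / 9 7 4 3 8 2 6 1 5 / 2 3 8 1 6 5 4 9 7 / 5 6 1 4 9 7 3 2 8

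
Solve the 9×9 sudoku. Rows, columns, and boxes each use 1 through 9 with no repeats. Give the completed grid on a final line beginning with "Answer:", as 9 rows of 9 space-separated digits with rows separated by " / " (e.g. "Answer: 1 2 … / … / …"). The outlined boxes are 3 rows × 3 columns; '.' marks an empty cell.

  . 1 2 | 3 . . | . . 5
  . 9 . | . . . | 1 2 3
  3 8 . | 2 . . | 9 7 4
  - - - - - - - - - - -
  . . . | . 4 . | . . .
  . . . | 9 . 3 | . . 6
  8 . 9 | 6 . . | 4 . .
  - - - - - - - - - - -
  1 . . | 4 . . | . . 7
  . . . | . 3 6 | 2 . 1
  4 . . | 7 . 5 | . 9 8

Step 1. [r4c4∈{1,5,8}] 1 has one home in col 4: r4c4 ⇒ r4c4=1.
Step 2. [r2c3∈{4,5,6,7}] box 1 places 4 nowhere but r2c3, so r2c3=4.
Step 3. [r2c4∈{5,8}] across col 4, 5 lands solely at r2c4, so r2c4=5.
Step 4. [r3c3∈{5,6}] 5 has one home in row 3: r3c3, so r3c3=5.
Step 5. [r6c9∈{2}] only 2 remains possible at r6c9. So r6c9=2.
Step 6. [r6c6∈{7}] r6c6 has the single candidate 7, so r6c6=7.
Step 7. [r2c6∈{8}] nothing but 8 survives at r2c6, so r2c6=8.
Step 8. [r5c5∈{2,5,8}] 8 has one home in box 5: r5c5 ⇒ r5c5=8.
Step 9. [r3c5∈{1,6}] 6 has one home in row 3: r3c5, so r3c5=6.
Step 10. [r7c3∈{3,6,8}] in row 7, 8 fits only at r7c3, so r7c3=8.
Step 11. [r8c3∈{7}] only 7 remains possible at r8c3. So r8c3=7.
Step 12. [r8c2∈{5}] nothing but 5 survives at r8c2, so r8c2=5.
Step 13. [r6c2∈{3}] nothing but 3 survives at r6c2, so r6c2=3.
Step 14. [r4c6∈{2}] r4c6 is down to just 2 ⇒ r4c6=2.
Step 15. [r2c1∈{6,7}] row 2 places 6 nowhere but r2c1, so r2c1=6.
Step 16. [r5c1∈{2,5,7}] across col 1, 2 lands solely at r5c1 ⇒ r5c1=2.
Step 17. [r4c1∈{5,7}] in col 1, 5 fits only at r4c1, so r4c1=5.
Step 18. [r7c6∈{9}] nothing but 9 survives at r7c6. So r7c6=9.
Step 19. [r4c3∈{6}] r4c3's peers cover all but 6. So r4c3=6.
Step 20. [r7c5∈{2}] nothing but 2 survives at r7c5 ⇒ r7c5=2.
Step 21. [r7c2∈{6}] r7c2's peers cover all but 6 ⇒ r7c2=6.
Step 22. [r1c8∈{6,8}] col 8 places 6 nowhere but r1c8 ⇒ r1c8=6.
Step 23. [r4c2∈{7}] r4c2 has the single candidate 7, so r4c2=7.
Step 24. [r6c8∈{1,5}] r6c8 is the only open cell in row 6 admitting 1. So r6c8=1.
Step 25. [r4c8∈{3,8}] across col 8, 8 lands solely at r4c8, so r4c8=8.
Step 26. [r7c8∈{3,5}] across col 8, 3 lands solely at r7c8. So r7c8=3.
Step 27. [r5c8∈{5}] r5c8 is down to just 5, so r5c8=5.
Step 28. [r2c5∈{7}] r2c5's peers cover all but 7 ⇒ r2c5=7.
Step 29. [r9c3∈{3}] r9c3 is down to just 3. So r9c3=3.
Step 30. [r1c5∈{9}] nothing but 9 survives at r1c5. So r1c5=9.
Step 31. [r9c5∈{1}] only 1 remains possible at r9c5 ⇒ r9c5=1.
Step 32. [r4c7∈{3}] r4c7's peers cover all but 3, so r4c7=3.
Step 33. [r5c7∈{7}] only 7 remains possible at r5c7 ⇒ r5c7=7.
Step 34. [r8c4∈{8}] nothing but 8 survives at r8c4. So r8c4=8.
Step 35. [r9c2∈{2}] r9c2's peers cover all but 2, so r9c2=2.
Step 36. [r1c6∈{4}] r1c6's peers cover all but 4, so r1c6=4.
Step 37. [r6c5∈{5}] r6c5 is down to just 5 ⇒ r6c5=5.
Step 38. [r1c7∈{8}] nothing but 8 survives at r1c7 ⇒ r1c7=8.
Step 39. [r4c9∈{9}] r4c9 has the single candidate 9 ⇒ r4c9=9.
Step 40. [r1c1∈{7}] r1c1 has the single candidate 7 ⇒ r1c1=7.
Step 41. [r5c2∈{4}] nothing but 4 survives at r5c2, so r5c2=4.
Step 42. [r8c8∈{4}] only 4 remains possible at r8c8. So r8c8=4.
Step 43. [r9c7∈{6}] r9c7 is down to just 6, so r9c7=6.
Step 44. [r5c3∈{1}] nothing but 1 survives at r5c3, so r5c3=1.
Step 45. [r3c6∈{1}] only 1 remains possible at r3c6 ⇒ r3c6=1.
Step 46. [r7c7∈{5}] nothing but 5 survives at r7c7. So r7c7=5.
Step 47. [r8c1∈{9}] nothing but 9 survives at r8c1 ⇒ r8c1=9.

Answer: 7 1 2 3 9 4 8 6 5 / 6 9 4 5 7 8 1 2 3 / 3 8 5 2 6 1 9 7 4 / 5 7 6 1 4 2 3 8 9 / 2 4 1 9 8 3 7 5 6 / 8 3 9 6 5 7 4 1 2 / 1 6 8 4 2 9 5 3 7 / 9 5 7 8 3 6 2 4 1 / 4 2 3 7 1 5 6 9 8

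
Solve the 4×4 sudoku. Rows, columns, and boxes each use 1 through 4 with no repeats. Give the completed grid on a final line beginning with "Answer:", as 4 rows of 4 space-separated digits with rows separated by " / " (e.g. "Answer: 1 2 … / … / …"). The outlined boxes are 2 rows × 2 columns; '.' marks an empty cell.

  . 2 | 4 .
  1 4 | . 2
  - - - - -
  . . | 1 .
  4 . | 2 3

Step 1. [r3c2∈{3}] r3c2 has the single candidate 3, so r3c2=3.
Step 2. [r3c4∈{4}] r3c4's peers cover all but 4 ⇒ r3c4=4.
Step 3. [r1c1∈{3}] r1c1's peers cover all but 3. So r1c1=3.
Step 4. [r3c1∈{2}] r3c1's peers cover all but 2. So r3c1=2.
Step 5. [r1c4∈{1}] r1c4's peers cover all but 1. So r1c4=1.
Step 6. [r2c3∈{3}] only 3 remains possible at r2c3. So r2c3=3.
Step 7. [r4c2∈{1}] r4c2's peers cover all but 1 ⇒ r4c2=1.

Answer: 3 2 4 1 / 1 4 3 2 / 2 3 1 4 / 4 1 2 3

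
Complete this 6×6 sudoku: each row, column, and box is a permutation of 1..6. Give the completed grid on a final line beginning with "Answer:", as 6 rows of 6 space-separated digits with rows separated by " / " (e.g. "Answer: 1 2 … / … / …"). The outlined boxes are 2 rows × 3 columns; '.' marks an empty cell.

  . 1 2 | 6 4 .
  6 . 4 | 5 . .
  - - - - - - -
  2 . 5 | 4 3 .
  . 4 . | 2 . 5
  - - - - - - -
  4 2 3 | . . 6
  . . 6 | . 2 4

Step 1. [r2c5∈{1}] only 1 remains possible at r2c5 ⇒ r2c5=1.
Step 2. [r6c1∈{1,5}] 1 has one home in box 5: r6c1 ⇒ r6c1=1.
Step 3. [r2c2∈{3}] r2c2 is down to just 3. So r2c2=3.
Step 4. [r5c5∈{5}] r5c5's peers cover all but 5. So r5c5=5.
Step 5. [r4c5∈{6}] only 6 remains possible at r4c5 ⇒ r4c5=6.
Step 6. [r4c1∈{3}] nothing but 3 survives at r4c1. So r4c1=3.
Step 7. [r1c1∈{5}] r1c1 has the single candidate 5 ⇒ r1c1=5.
Step 8. [r2c6∈{2}] nothing but 2 survives at r2c6, so r2c6=2.
Step 9. [r1c6∈{3}] r1c6 is down to just 3. So r1c6=3.
Step 10. [r6c4∈{3}] only 3 remains possible at r6c4. So r6c4=3.
Step 11. [r3c2∈{6}] r3c2 is down to just 6. So r3c2=6.
Step 12. [r3c6∈{1}] nothing but 1 survives at r3c6 ⇒ r3c6=1.
Step 13. [r6c2∈{5}] only 5 remains possible at r6c2. So r6c2=5.
Step 14. [r5c4∈{1}] only 1 remains possible at r5c4. So r5c4=1.
Step 15. [r4c3∈{1}] nothing but 1 survives at r4c3. So r4c3=1.

Answer: 5 1 2 6 4 3 / 6 3 4 5 1 2 / 2 6 5 4 3 1 / 3 4 1 2 6 5 / 4 2 3 1 5 6 / 1 5 6 3 2 4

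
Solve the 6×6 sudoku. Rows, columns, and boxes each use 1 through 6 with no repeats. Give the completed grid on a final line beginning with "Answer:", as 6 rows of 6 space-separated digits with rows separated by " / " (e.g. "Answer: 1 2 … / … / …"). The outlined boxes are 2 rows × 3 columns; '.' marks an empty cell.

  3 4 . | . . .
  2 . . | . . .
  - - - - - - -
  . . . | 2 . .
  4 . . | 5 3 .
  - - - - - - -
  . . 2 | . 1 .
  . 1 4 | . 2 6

Step 1. [r3c5∈{4,6}] across box 4, 6 lands solely at r3c5, so r3c5=6.
Step 2. [r5c6∈{3,4,5}] 5 has one home in box 6: r5c6, so r5c6=5.
Step 3. [r4c6∈{1}] nothing but 1 survives at r4c6, so r4c6=1.
Step 4. [r4c3∈{6}] r4c3's peers cover all but 6 ⇒ r4c3=6.
Step 5. [r2c5∈{4,5}] in col 5, 4 fits only at r2c5. So r2c5=4.
Step 6. [r2c2∈{5,6}] box 1 places 6 nowhere but r2c2. So r2c2=6.
Step 7. [r2c3∈{1,5}] r2c3 is the only open cell in row 2 admitting 5, so r2c3=5.
Step 8. [r2c4∈{1,3}] across row 2, 1 lands solely at r2c4, so r2c4=1.
Step 9. [r3c1∈{1,5}] r3c1 is the only open cell in col 1 admitting 1 ⇒ r3c1=1.
Step 10. [r5c2∈{3}] r5c2 has the single candidate 3, so r5c2=3.
Step 11. [r1c3∈{1}] r1c3's peers cover all but 1, so r1c3=1.
Step 12. [r5c4∈{4}] r5c4 is down to just 4 ⇒ r5c4=4.
Step 13. [r1c4∈{6}] r1c4 is down to just 6 ⇒ r1c4=6.
Step 14. [r5c1∈{6}] r5c1 is down to just 6. So r5c1=6.
Step 15. [r4c2∈{2}] nothing but 2 survives at r4c2, so r4c2=2.
Step 16. [r3c3∈{3}] nothing but 3 survives at r3c3. So r3c3=3.
Step 17. [r1c6∈{2}] only 2 remains possible at r1c6 ⇒ r1c6=2.
Step 18. [r2c6∈{3}] nothing but 3 survives at r2c6, so r2c6=3.
Step 19. [r6c1∈{5}] only 5 remains possible at r6c1. So r6c1=5.
Step 20. [r3c2∈{5}] r3c2 has the single candidate 5 ⇒ r3c2=5.
Step 21. [r6c4∈{3}] r6c4 is down to just 3, so r6c4=3.
Step 22. [r1c5∈{5}] only 5 remains possible at r1c5, so r1c5=5.
Step 23. [r3c6∈{4}] only 4 remains possible at r3c6, so r3c6=4.

Answer: 3 4 1 6 5 2 / 2 6 5 1 4 3 / 1 5 3 2 6 4 / 4 2 6 5 3 1 / 6 3 2 4 1 5 / 5 1 4 3 2 6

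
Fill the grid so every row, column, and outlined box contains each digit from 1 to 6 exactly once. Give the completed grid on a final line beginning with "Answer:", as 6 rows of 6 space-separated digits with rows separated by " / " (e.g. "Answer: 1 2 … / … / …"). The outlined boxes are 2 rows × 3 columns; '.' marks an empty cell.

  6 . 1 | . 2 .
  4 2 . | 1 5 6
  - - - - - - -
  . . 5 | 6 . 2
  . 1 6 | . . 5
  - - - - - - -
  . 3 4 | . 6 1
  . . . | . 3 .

Step 1. [r4c4∈{3,4}] in box 4, 3 fits only at r4c4, so r4c4=3.
Step 2. [r6c3∈{2}] r6c3 is down to just 2 ⇒ r6c3=2.
Step 3. [r5c1∈{5}] r5c1's peers cover all but 5. So r5c1=5.
Step 4. [r6c6∈{4}] r6c6 is down to just 4, so r6c6=4.
Step 5. [r3c2∈{4}] r3c2 is down to just 4. So r3c2=4.
Step 6. [r3c1∈{3}] only 3 remains possible at r3c1, so r3c1=3.
Step 7. [r6c1∈{1}] r6c1 is down to just 1 ⇒ r6c1=1.
Step 8. [r3c5∈{1}] r3c5's peers cover all but 1. So r3c5=1.
Step 9. [r4c1∈{2}] r4c1's peers cover all but 2 ⇒ r4c1=2.
Step 10. [r6c2∈{6}] r6c2 is down to just 6, so r6c2=6.
Step 11. [r6c4∈{5}] nothing but 5 survives at r6c4, so r6c4=5.
Step 12. [r1c6∈{3}] r1c6 has the single candidate 3. So r1c6=3.
Step 13. [r4c5∈{4}] nothing but 4 survives at r4c5 ⇒ r4c5=4.
Step 14. [r1c4∈{4}] r1c4 has the single candidate 4, so r1c4=4.
Step 15. [r1c2∈{5}] r1c2 is down to just 5 ⇒ r1c2=5.
Step 16. [r2c3∈{3}] r2c3's peers cover all but 3, so r2c3=3.
Step 17. [r5c4∈{2}] r5c4 has the single candidate 2, so r5c4=2.

Answer: 6 5 1 4 2 3 / 4 2 3 1 5 6 / 3 4 5 6 1 2 / 2 1 6 3 4 5 / 5 3 4 2 6 1 / 1 6 2 5 3 4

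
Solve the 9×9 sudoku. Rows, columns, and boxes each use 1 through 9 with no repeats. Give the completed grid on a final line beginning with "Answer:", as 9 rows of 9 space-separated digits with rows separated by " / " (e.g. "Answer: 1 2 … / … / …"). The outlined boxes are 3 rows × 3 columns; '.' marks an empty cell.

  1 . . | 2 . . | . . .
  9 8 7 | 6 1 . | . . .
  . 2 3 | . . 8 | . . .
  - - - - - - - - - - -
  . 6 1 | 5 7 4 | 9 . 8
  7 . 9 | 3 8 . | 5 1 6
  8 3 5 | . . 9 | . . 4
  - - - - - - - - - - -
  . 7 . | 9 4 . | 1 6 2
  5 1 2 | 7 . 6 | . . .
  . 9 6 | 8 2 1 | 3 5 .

Step 1. [r1c6∈{3,5,7}] 7 has one home in col 6: r1c6 ⇒ r1c6=7.
Step 2. [r1c3∈{4}] nothing but 4 survives at r1c3 ⇒ r1c3=4.
Step 3. [r8c9∈{9}] nothing but 9 survives at r8c9. So r8c9=9.
Step 4. [r4c8∈{2,3}] in row 4, 3 fits only at r4c8 ⇒ r4c8=3.
Step 5. [r1c2∈{5}] r1c2's peers cover all but 5. So r1c2=5.
Step 6. [r3c5∈{5,9}] across col 5, 5 lands solely at r3c5. So r3c5=5.
Step 7. [r2c6∈{3}] r2c6 is down to just 3, so r2c6=3.
Step 8. [r3c8∈{4,7,9}] in row 3, 9 fits only at r3c8 ⇒ r3c8=9.
Step 9. [r6c8∈{2,7}] across col 8, 7 lands solely at r6c8 ⇒ r6c8=7.
Step 10. [r3c7∈{4,6,7}] col 7 places 7 nowhere but r3c7. So r3c7=7.
Step 11. [r2c8∈{2,4}] 2 has one home in col 8: r2c8. So r2c8=2.
Step 12. [r8c8∈{4,8}] r8c8 is the only open cell in col 8 admitting 4. So r8c8=4.
Step 13. [r1c7∈{6,8}] 6 has one home in row 1: r1c7, so r1c7=6.
Step 14. [r2c7∈{4}] only 4 remains possible at r2c7. So r2c7=4.
Step 15. [r4c1∈{2}] nothing but 2 survives at r4c1 ⇒ r4c1=2.
Step 16. [r7c1∈{3}] nothing but 3 survives at r7c1 ⇒ r7c1=3.
Step 17. [r9c1∈{4}] r9c1's peers cover all but 4, so r9c1=4.
Step 18. [r6c7∈{2}] r6c7's peers cover all but 2. So r6c7=2.
Step 19. [r3c4∈{4}] r3c4 is down to just 4, so r3c4=4.
Step 20. [r2c9∈{5}] r2c9 is down to just 5. So r2c9=5.
Step 21. [r9c9∈{7}] r9c9 has the single candidate 7. So r9c9=7.
Step 22. [r3c9∈{1}] r3c9 is down to just 1. So r3c9=1.
Step 23. [r7c6∈{5}] r7c6 is down to just 5. So r7c6=5.
Step 24. [r6c4∈{1}] only 1 remains possible at r6c4 ⇒ r6c4=1.
Step 25. [r5c2∈{4}] only 4 remains possible at r5c2. So r5c2=4.
Step 26. [r1c8∈{8}] nothing but 8 survives at r1c8. So r1c8=8.
Step 27. [r5c6∈{2}] nothing but 2 survives at r5c6 ⇒ r5c6=2.
Step 28. [r1c5∈{9}] only 9 remains possible at r1c5, so r1c5=9.
Step 29. [r7c3∈{8}] nothing but 8 survives at r7c3 ⇒ r7c3=8.
Step 30. [r3c1∈{6}] r3c1 is down to just 6, so r3c1=6.
Step 31. [r1c9∈{3}] r1c9's peers cover all but 3. So r1c9=3.
Step 32. [r8c5∈{3}] only 3 remains possible at r8c5. So r8c5=3.
Step 33. [r8c7∈{8}] r8c7 has the single candidate 8 ⇒ r8c7=8.
Step 34. [r6c5∈{6}] r6c5 has the single candidate 6 ⇒ r6c5=6.

Answer: 1 5 4 2 9 7 6 8 3 / 9 8 7 6 1 3 4 2 5 / 6 2 3 4 5 8 7 9 1 / 2 6 1 5 7 4 9 3 8 / 7 4 9 3 8 2 5 1 6 / 8 3 5 1 6 9 2 7 4 / 3 7 8 9 4 5 1 6 2 / 5 1 2 7 3 6 8 4 9 / 4 9 6 8 2 1 3 5 7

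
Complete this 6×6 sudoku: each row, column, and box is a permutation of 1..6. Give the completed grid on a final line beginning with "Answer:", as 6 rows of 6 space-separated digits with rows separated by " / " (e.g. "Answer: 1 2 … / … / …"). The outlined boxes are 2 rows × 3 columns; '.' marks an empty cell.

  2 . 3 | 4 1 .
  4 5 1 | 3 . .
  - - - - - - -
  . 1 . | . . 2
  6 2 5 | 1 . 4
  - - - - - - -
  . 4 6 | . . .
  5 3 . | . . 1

Step 1. [r2c5∈{2,6}] row 2 places 2 nowhere but r2c5 ⇒ r2c5=2.
Step 2. [r5c4∈{2,5}] across row 5, 2 lands solely at r5c4, so r5c4=2.
Step 3. [r3c4∈{5,6}] in col 4, 5 fits only at r3c4 ⇒ r3c4=5.
Step 4. [r1c6∈{5,6}] 5 has one home in row 1: r1c6 ⇒ r1c6=5.
Step 5. [r3c5∈{3,6}] in row 3, 6 fits only at r3c5, so r3c5=6.
Step 6. [r4c5∈{3}] r4c5 has the single candidate 3 ⇒ r4c5=3.
Step 7. [r3c3∈{4}] r3c3 has the single candidate 4. So r3c3=4.
Step 8. [r6c3∈{2}] r6c3's peers cover all but 2, so r6c3=2.
Step 9. [r3c1∈{3}] r3c1 is down to just 3, so r3c1=3.
Step 10. [r2c6∈{6}] nothing but 6 survives at r2c6. So r2c6=6.
Step 11. [r6c4∈{6}] r6c4's peers cover all but 6. So r6c4=6.
Step 12. [r1c2∈{6}] r1c2's peers cover all but 6 ⇒ r1c2=6.
Step 13. [r5c5∈{5}] r5c5 has the single candidate 5. So r5c5=5.
Step 14. [r5c1∈{1}] nothing but 1 survives at r5c1, so r5c1=1.
Step 15. [r5c6∈{3}] r5c6 is down to just 3. So r5c6=3.
Step 16. [r6c5∈{4}] r6c5's peers cover all but 4. So r6c5=4.

Answer: 2 6 3 4 1 5 / 4 5 1 3 2 6 / 3 1 4 5 6 2 / 6 2 5 1 3 4 / 1 4 6 2 5 3 / 5 3 2 6 4 1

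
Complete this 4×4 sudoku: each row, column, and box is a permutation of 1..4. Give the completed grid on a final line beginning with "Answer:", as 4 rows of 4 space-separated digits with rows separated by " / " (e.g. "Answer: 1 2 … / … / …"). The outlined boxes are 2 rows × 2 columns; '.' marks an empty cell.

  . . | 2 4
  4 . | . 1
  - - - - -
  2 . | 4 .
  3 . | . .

Step 1. [r1c2∈{1,3}] 3 has one home in row 1: r1c2, so r1c2=3.
Step 2. [r3c2∈{1}] r3c2 has the single candidate 1, so r3c2=1.
Step 3. [r2c3∈{3}] r2c3 has the single candidate 3 ⇒ r2c3=3.
Step 4. [r4c4∈{2}] nothing but 2 survives at r4c4. So r4c4=2.
Step 5. [r1c1∈{1}] only 1 remains possible at r1c1 ⇒ r1c1=1.
Step 6. [r2c2∈{2}] r2c2 has the single candidate 2, so r2c2=2.
Step 7. [r3c4∈{3}] only 3 remains possible at r3c4, so r3c4=3.
Step 8. [r4c3∈{1}] r4c3 is down to just 1, so r4c3=1.
Step 9. [r4c2∈{4}] only 4 remains possible at r4c2 ⇒ r4c2=4.

Answer: 1 3 2 4 / 4 2 3 1 / 2 1 4 3 / 3 4 1 2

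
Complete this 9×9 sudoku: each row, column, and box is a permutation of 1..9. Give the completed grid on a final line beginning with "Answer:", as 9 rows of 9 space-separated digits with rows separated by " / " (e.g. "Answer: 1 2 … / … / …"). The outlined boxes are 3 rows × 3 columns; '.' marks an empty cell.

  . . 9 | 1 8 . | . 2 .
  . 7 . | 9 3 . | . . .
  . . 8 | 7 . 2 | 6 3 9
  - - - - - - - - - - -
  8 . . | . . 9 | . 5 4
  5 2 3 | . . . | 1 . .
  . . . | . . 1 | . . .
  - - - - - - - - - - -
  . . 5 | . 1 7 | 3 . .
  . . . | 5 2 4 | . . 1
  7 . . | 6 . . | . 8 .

Step 1. [r8c3∈{6}] r8c3 is down to just 6. So r8c3=6.
Step 2. [r5c8∈{6,7,9}] row 5 places 9 nowhere but r5c8. So r5c8=9.
Step 3. [r6c9∈{2,3,6,7,8}] r6c9 is the only open cell in col 9 admitting 3, so r6c9=3.
Step 4. [r3c5∈{4,5}] box 2 places 4 nowhere but r3c5. So r3c5=4.
Step 5. [r5c6∈{6,8}] across col 6, 8 lands solely at r5c6. So r5c6=8.
Step 6. [r3c1∈{1}] nothing but 1 survives at r3c1 ⇒ r3c1=1.
Step 7. [r8c2∈{3,8,9}] 8 has one home in row 8: r8c2 ⇒ r8c2=8.
Step 8. [r6c7∈{2,7,8}] across row 6, 8 lands solely at r6c7 ⇒ r6c7=8.
Step 9. [r8c1∈{3,9}] r8c1 is the only open cell in row 8 admitting 3 ⇒ r8c1=3.
Step 10. [r4c7∈{2,7}] 2 has one home in box 6: r4c7 ⇒ r4c7=2.
Step 11. [r1c2∈{3,4,5,6}] 3 has one home in row 1: r1c2, so r1c2=3.
Step 12. [r8c7∈{7,9}] row 8 places 9 nowhere but r8c7. So r8c7=9.
Step 13. [r1c7∈{4,5,7}] r1c7 is the only open cell in col 7 admitting 7. So r1c7=7.
Step 14. [r1c1∈{4,6}] row 1 places 4 nowhere but r1c1 ⇒ r1c1=4.
Step 15. [r1c9∈{5}] r1c9 is down to just 5. So r1c9=5.
Step 16. [r5c9∈{6,7}] in col 9, 7 fits only at r5c9, so r5c9=7.
Step 17. [r6c8∈{6}] only 6 remains possible at r6c8. So r6c8=6.
Step 18. [r7c8∈{4}] r7c8 is down to just 4 ⇒ r7c8=4.
Step 19. [r7c2∈{9}] only 9 remains possible at r7c2 ⇒ r7c2=9.
Step 20. [r6c2∈{4}] nothing but 4 survives at r6c2, so r6c2=4.
Step 21. [r7c1∈{2}] r7c1 is down to just 2, so r7c1=2.
Step 22. [r9c2∈{1}] r9c2 is down to just 1, so r9c2=1.
Step 23. [r6c3∈{7}] nothing but 7 survives at r6c3 ⇒ r6c3=7.
Step 24. [r4c5∈{6,7}] 7 has one home in row 4: r4c5, so r4c5=7.
Step 25. [r2c1∈{6}] r2c1 is down to just 6 ⇒ r2c1=6.
Step 26. [r7c4∈{8}] nothing but 8 survives at r7c4. So r7c4=8.
Step 27. [r6c1∈{9}] only 9 remains possible at r6c1 ⇒ r6c1=9.
Step 28. [r5c4∈{4}] r5c4's peers cover all but 4 ⇒ r5c4=4.
Step 29. [r2c6∈{5}] r2c6's peers cover all but 5, so r2c6=5.
Step 30. [r3c2∈{5}] r3c2 is down to just 5, so r3c2=5.
Step 31. [r8c8∈{7}] only 7 remains possible at r8c8. So r8c8=7.
Step 32. [r6c5∈{5}] r6c5 is down to just 5. So r6c5=5.
Step 33. [r4c3∈{1}] r4c3 is down to just 1, so r4c3=1.
Step 34. [r1c6∈{6}] r1c6 has the single candidate 6. So r1c6=6.
Step 35. [r9c7∈{5}] r9c7's peers cover all but 5. So r9c7=5.
Step 36. [r9c9∈{2}] r9c9 has the single candidate 2. So r9c9=2.
Step 37. [r9c6∈{3}] only 3 remains possible at r9c6 ⇒ r9c6=3.
Step 38. [r4c4∈{3}] r4c4 is down to just 3 ⇒ r4c4=3.
Step 39. [r2c9∈{8}] nothing but 8 survives at r2c9, so r2c9=8.
Step 40. [r6c4∈{2}] nothing but 2 survives at r6c4, so r6c4=2.
Step 41. [r2c3∈{2}] r2c3 has the single candidate 2 ⇒ r2c3=2.
Step 42. [r5c5∈{6}] only 6 remains possible at r5c5 ⇒ r5c5=6.
Step 43. [r7c9∈{6}] only 6 remains possible at r7c9, so r7c9=6.
Step 44. [r4c2∈{6}] r4c2's peers cover all but 6. So r4c2=6.
Step 45. [r2c7∈{4}] r2c7 has the single candidate 4 ⇒ r2c7=4.
Step 46. [r9c5∈{9}] r9c5's peers cover all but 9 ⇒ r9c5=9.
Step 47. [r9c3∈{4}] r9c3 is down to just 4 ⇒ r9c3=4.
Step 48. [r2c8∈{1}] r2c8 has the single candidate 1 ⇒ r2c8=1.

Answer: 4 3 9 1 8 6 7 2 5 / 6 7 2 9 3 5 4 1 8 / 1 5 8 7 4 2 6 3 9 / 8 6 1 3 7 9 2 5 4 / 5 2 3 4 6 8 1 9 7 / 9 4 7 2 5 1 8 6 3 / 2 9 5 8 1 7 3 4 6 / 3 8 6 5 2 4 9 7 1 / 7 1 4 6 9 3 5 8 2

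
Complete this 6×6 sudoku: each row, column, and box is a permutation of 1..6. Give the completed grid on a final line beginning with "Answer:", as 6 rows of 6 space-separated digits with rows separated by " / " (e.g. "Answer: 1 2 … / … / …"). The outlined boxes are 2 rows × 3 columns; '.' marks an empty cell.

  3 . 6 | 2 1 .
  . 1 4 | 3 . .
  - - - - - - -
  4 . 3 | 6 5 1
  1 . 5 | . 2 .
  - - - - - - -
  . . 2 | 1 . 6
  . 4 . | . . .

Step 1. [r5c1∈{5}] only 5 remains possible at r5c1, so r5c1=5.
Step 2. [r6c6∈{2,3,5}] in row 6, 2 fits only at r6c6. So r6c6=2.
Step 3. [r1c6∈{4,5}] across row 1, 4 lands solely at r1c6 ⇒ r1c6=4.
Step 4. [r5c2∈{3}] r5c2 is down to just 3, so r5c2=3.
Step 5. [r2c1∈{2}] nothing but 2 survives at r2c1. So r2c1=2.
Step 6. [r5c5∈{4}] only 4 remains possible at r5c5, so r5c5=4.
Step 7. [r2c6∈{5}] r2c6 has the single candidate 5 ⇒ r2c6=5.
Step 8. [r4c6∈{3}] r4c6 is down to just 3. So r4c6=3.
Step 9. [r6c4∈{5}] r6c4's peers cover all but 5 ⇒ r6c4=5.
Step 10. [r4c4∈{4}] r4c4 has the single candidate 4. So r4c4=4.
Step 11. [r1c2∈{5}] r1c2's peers cover all but 5 ⇒ r1c2=5.
Step 12. [r2c5∈{6}] nothing but 6 survives at r2c5 ⇒ r2c5=6.
Step 13. [r6c1∈{6}] r6c1's peers cover all but 6. So r6c1=6.
Step 14. [r6c5∈{3}] only 3 remains possible at r6c5, so r6c5=3.
Step 15. [r4c2∈{6}] only 6 remains possible at r4c2 ⇒ r4c2=6.
Step 16. [r6c3∈{1}] r6c3's peers cover all but 1, so r6c3=1.
Step 17. [r3c2∈{2}] r3c2 has the single candidate 2 ⇒ r3c2=2.

Answer: 3 5 6 2 1 4 / 2 1 4 3 6 5 / 4 2 3 6 5 1 / 1 6 5 4 2 3 / 5 3 2 1 4 6 / 6 4 1 5 3 2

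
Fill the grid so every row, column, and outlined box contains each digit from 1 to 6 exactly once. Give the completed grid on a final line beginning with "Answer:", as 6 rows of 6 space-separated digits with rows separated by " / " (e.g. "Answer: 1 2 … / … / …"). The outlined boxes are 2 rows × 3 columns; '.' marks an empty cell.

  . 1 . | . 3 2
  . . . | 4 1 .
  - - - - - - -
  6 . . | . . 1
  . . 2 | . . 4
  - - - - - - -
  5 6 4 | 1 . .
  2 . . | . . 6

Step 1. [r6c2∈{3}] only 3 remains possible at r6c2. So r6c2=3.
Step 2. [r4c2∈{5}] r4c2 has the single candidate 5. So r4c2=5.
Step 3. [r1c4∈{5,6}] in box 2, 6 fits only at r1c4. So r1c4=6.
Step 4. [r3c4∈{2,3,5}] across col 4, 2 lands solely at r3c4, so r3c4=2.
Step 5. [r2c1∈{3}] nothing but 3 survives at r2c1 ⇒ r2c1=3.
Step 6. [r2c6∈{5}] r2c6 has the single candidate 5 ⇒ r2c6=5.
Step 7. [r6c4∈{5}] only 5 remains possible at r6c4, so r6c4=5.
Step 8. [r2c2∈{2}] r2c2 is down to just 2. So r2c2=2.
Step 9. [r3c2∈{4}] r3c2's peers cover all but 4. So r3c2=4.
Step 10. [r6c5∈{4}] r6c5 is down to just 4 ⇒ r6c5=4.
Step 11. [r4c5∈{6}] r4c5 is down to just 6. So r4c5=6.
Step 12. [r2c3∈{6}] nothing but 6 survives at r2c3, so r2c3=6.
Step 13. [r3c3∈{3}] nothing but 3 survives at r3c3. So r3c3=3.
Step 14. [r1c1∈{4}] r1c1 has the single candidate 4, so r1c1=4.
Step 15. [r6c3∈{1}] r6c3 has the single candidate 1, so r6c3=1.
Step 16. [r5c5∈{2}] nothing but 2 survives at r5c5. So r5c5=2.
Step 17. [r4c1∈{1}] only 1 remains possible at r4c1. So r4c1=1.
Step 18. [r4c4∈{3}] r4c4 is down to just 3. So r4c4=3.
Step 19. [r3c5∈{5}] r3c5 is down to just 5, so r3c5=5.
Step 20. [r5c6∈{3}] only 3 remains possible at r5c6. So r5c6=3.
Step 21. [r1c3∈{5}] r1c3 has the single candidate 5. So r1c3=5.

Answer: 4 1 5 6 3 2 / 3 2 6 4 1 5 / 6 4 3 2 5 1 / 1 5 2 3 6 4 / 5 6 4 1 2 3 / 2 3 1 5 4 6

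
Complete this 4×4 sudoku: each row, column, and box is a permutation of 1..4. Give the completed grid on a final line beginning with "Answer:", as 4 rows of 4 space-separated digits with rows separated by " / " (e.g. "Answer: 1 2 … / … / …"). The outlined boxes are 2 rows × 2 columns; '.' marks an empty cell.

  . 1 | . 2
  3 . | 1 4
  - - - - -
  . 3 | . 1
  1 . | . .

Step 1. [r4c2∈{2,4}] in col 2, 4 fits only at r4c2. So r4c2=4.
Step 2. [r4c3∈{2,3}] in row 4, 2 fits only at r4c3, so r4c3=2.
Step 3. [r4c4∈{3}] nothing but 3 survives at r4c4 ⇒ r4c4=3.
Step 4. [r1c1∈{4}] nothing but 4 survives at r1c1. So r1c1=4.
Step 5. [r3c3∈{4}] nothing but 4 survives at r3c3, so r3c3=4.
Step 6. [r1c3∈{3}] nothing but 3 survives at r1c3. So r1c3=3.
Step 7. [r2c2∈{2}] r2c2's peers cover all but 2, so r2c2=2.
Step 8. [r3c1∈{2}] nothing but 2 survives at r3c1, so r3c1=2.

Answer: 4 1 3 2 / 3 2 1 4 / 2 3 4 1 / 1 4 2 3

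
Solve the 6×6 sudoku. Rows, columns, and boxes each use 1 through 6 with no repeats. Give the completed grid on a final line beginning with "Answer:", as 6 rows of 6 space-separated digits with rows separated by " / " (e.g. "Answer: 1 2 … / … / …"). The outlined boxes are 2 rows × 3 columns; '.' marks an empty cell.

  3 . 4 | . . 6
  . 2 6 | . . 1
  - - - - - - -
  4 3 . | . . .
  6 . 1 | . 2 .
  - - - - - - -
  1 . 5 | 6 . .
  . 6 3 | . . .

Step 1. [r1c5∈{5}] r1c5's peers cover all but 5. So r1c5=5.
Step 2. [r3c6∈{5}] only 5 remains possible at r3c6, so r3c6=5.
Step 3. [r5c6∈{2,3,4}] 2 has one home in row 5: r5c6. So r5c6=2.
Step 4. [r6c6∈{4}] only 4 remains possible at r6c6 ⇒ r6c6=4.
Step 5. [r6c5∈{1}] r6c5 is down to just 1 ⇒ r6c5=1.
Step 6. [r2c5∈{3,4}] r2c5 is the only open cell in col 5 admitting 4, so r2c5=4.
Step 7. [r2c4∈{3}] r2c4 is down to just 3, so r2c4=3.
Step 8. [r3c5∈{6}] r3c5 has the single candidate 6. So r3c5=6.
Step 9. [r4c2∈{5}] nothing but 5 survives at r4c2. So r4c2=5.
Step 10. [r5c5∈{3}] r5c5's peers cover all but 3, so r5c5=3.
Step 11. [r4c4∈{4}] r4c4 has the single candidate 4 ⇒ r4c4=4.
Step 12. [r6c1∈{2}] r6c1 has the single candidate 2 ⇒ r6c1=2.
Step 13. [r4c6∈{3}] only 3 remains possible at r4c6 ⇒ r4c6=3.
Step 14. [r2c1∈{5}] r2c1 is down to just 5. So r2c1=5.
Step 15. [r1c4∈{2}] r1c4 has the single candidate 2 ⇒ r1c4=2.
Step 16. [r3c4∈{1}] r3c4 is down to just 1. So r3c4=1.
Step 17. [r5c2∈{4}] r5c2's peers cover all but 4, so r5c2=4.
Step 18. [r1c2∈{1}] only 1 remains possible at r1c2, so r1c2=1.
Step 19. [r3c3∈{2}] nothing but 2 survives at r3c3 ⇒ r3c3=2.
Step 20. [r6c4∈{5}] r6c4 is down to just 5 ⇒ r6c4=5.

Answer: 3 1 4 2 5 6 / 5 2 6 3 4 1 / 4 3 2 1 6 5 / 6 5 1 4 2 3 / 1 4 5 6 3 2 / 2 6 3 5 1 4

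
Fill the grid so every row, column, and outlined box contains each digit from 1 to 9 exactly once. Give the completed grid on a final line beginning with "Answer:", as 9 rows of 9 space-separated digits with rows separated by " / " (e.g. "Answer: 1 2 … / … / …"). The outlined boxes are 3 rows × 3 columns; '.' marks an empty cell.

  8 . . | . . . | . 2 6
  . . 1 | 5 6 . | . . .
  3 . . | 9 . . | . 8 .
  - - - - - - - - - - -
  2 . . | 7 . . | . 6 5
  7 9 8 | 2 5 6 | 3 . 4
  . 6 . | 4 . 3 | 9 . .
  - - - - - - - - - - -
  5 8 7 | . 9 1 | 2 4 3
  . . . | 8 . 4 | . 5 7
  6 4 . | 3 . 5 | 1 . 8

Step 1. [r1c6∈{7}] r1c6's peers cover all but 7 ⇒ r1c6=7.
Step 2. [r1c3∈{4,5,9}] 9 has one home in row 1: r1c3 ⇒ r1c3=9.
Step 3. [r6c1∈{1}] nothing but 1 survives at r6c1 ⇒ r6c1=1.
Step 4. [r3c6∈{2}] r3c6's peers cover all but 2 ⇒ r3c6=2.
Step 5. [r8c5∈{2}] r8c5 is down to just 2 ⇒ r8c5=2.
Step 6. [r4c5∈{1,8}] 1 has one home in row 4: r4c5. So r4c5=1.
Step 7. [r1c2∈{5}] r1c2 is down to just 5, so r1c2=5.
Step 8. [r1c7∈{4}] nothing but 4 survives at r1c7. So r1c7=4.
Step 9. [r2c7∈{7}] nothing but 7 survives at r2c7 ⇒ r2c7=7.
Step 10. [r8c3∈{3}] only 3 remains possible at r8c3, so r8c3=3.
Step 11. [r4c3∈{4}] r4c3 is down to just 4, so r4c3=4.
Step 12. [r2c6∈{8}] r2c6 is down to just 8, so r2c6=8.
Step 13. [r2c9∈{9}] r2c9's peers cover all but 9, so r2c9=9.
Step 14. [r6c9∈{2}] nothing but 2 survives at r6c9 ⇒ r6c9=2.
Step 15. [r9c8∈{9}] r9c8 is down to just 9, so r9c8=9.
Step 16. [r2c8∈{3}] only 3 remains possible at r2c8. So r2c8=3.
Step 17. [r3c3∈{6}] r3c3 is down to just 6. So r3c3=6.
Step 18. [r9c3∈{2}] r9c3 is down to just 2 ⇒ r9c3=2.
Step 19. [r6c3∈{5}] r6c3 is down to just 5. So r6c3=5.
Step 20. [r3c7∈{5}] r3c7's peers cover all but 5, so r3c7=5.
Step 21. [r6c5∈{8}] nothing but 8 survives at r6c5 ⇒ r6c5=8.
Step 22. [r8c1∈{9}] nothing but 9 survives at r8c1 ⇒ r8c1=9.
Step 23. [r4c6∈{9}] nothing but 9 survives at r4c6. So r4c6=9.
Step 24. [r4c2∈{3}] r4c2's peers cover all but 3. So r4c2=3.
Step 25. [r9c5∈{7}] only 7 remains possible at r9c5, so r9c5=7.
Step 26. [r3c2∈{7}] nothing but 7 survives at r3c2 ⇒ r3c2=7.
Step 27. [r2c1∈{4}] r2c1's peers cover all but 4 ⇒ r2c1=4.
Step 28. [r1c5∈{3}] r1c5 has the single candidate 3, so r1c5=3.
Step 29. [r3c9∈{1}] only 1 remains possible at r3c9 ⇒ r3c9=1.
Step 30. [r7c4∈{6}] only 6 remains possible at r7c4. So r7c4=6.
Step 31. [r2c2∈{2}] r2c2 has the single candidate 2 ⇒ r2c2=2.
Step 32. [r5c8∈{1}] r5c8 is down to just 1. So r5c8=1.
Step 33. [r1c4∈{1}] r1c4's peers cover all but 1. So r1c4=1.
Step 34. [r6c8∈{7}] r6c8's peers cover all but 7, so r6c8=7.
Step 35. [r8c2∈{1}] r8c2 has the single candidate 1 ⇒ r8c2=1.
Step 36. [r4c7∈{8}] r4c7's peers cover all but 8, so r4c7=8.
Step 37. [r8c7∈{6}] nothing but 6 survives at r8c7 ⇒ r8c7=6.
Step 38. [r3c5∈{4}] r3c5 is down to just 4 ⇒ r3c5=4.

Answer: 8 5 9 1 3 7 4 2 6 / 4 2 1 5 6 8 7 3 9 / 3 7 6 9 4 2 5 8 1 / 2 3 4 7 1 9 8 6 5 / 7 9 8 2 5 6 3 1 4 / 1 6 5 4 8 3 9 7 2 / 5 8 7 6 9 1 2 4 3 / 9 1 3 8 2 4 6 5 7 / 6 4 2 3 7 5 1 9 8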